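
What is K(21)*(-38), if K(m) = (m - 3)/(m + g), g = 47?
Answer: -171/17 ≈ -10.059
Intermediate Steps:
K(m) = (-3 + m)/(47 + m) (K(m) = (m - 3)/(m + 47) = (-3 + m)/(47 + m))
K(21)*(-38) = ((-3 + 21)/(47 + 21))*(-38) = (18/68)*(-38) = ((1/68)*18)*(-38) = (9/34)*(-38) = -171/17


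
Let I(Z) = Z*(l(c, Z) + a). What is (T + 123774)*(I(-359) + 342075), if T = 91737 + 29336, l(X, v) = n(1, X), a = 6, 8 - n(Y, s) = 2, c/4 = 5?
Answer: 82701236649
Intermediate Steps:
c = 20 (c = 4*5 = 20)
n(Y, s) = 6 (n(Y, s) = 8 - 1*2 = 8 - 2 = 6)
l(X, v) = 6
T = 121073
I(Z) = 12*Z (I(Z) = Z*(6 + 6) = Z*12 = 12*Z)
(T + 123774)*(I(-359) + 342075) = (121073 + 123774)*(12*(-359) + 342075) = 244847*(-4308 + 342075) = 244847*337767 = 82701236649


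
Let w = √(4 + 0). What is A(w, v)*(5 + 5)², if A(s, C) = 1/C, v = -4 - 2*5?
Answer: -50/7 ≈ -7.1429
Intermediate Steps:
v = -14 (v = -4 - 10 = -14)
w = 2 (w = √4 = 2)
A(w, v)*(5 + 5)² = (5 + 5)²/(-14) = -1/14*10² = -1/14*100 = -50/7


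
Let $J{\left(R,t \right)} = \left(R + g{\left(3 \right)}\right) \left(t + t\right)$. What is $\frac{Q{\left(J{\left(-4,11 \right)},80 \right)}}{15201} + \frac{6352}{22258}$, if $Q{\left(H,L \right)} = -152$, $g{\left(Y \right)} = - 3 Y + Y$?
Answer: $\frac{46586768}{169171929} \approx 0.27538$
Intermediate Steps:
$g{\left(Y \right)} = - 2 Y$
$J{\left(R,t \right)} = 2 t \left(-6 + R\right)$ ($J{\left(R,t \right)} = \left(R - 6\right) \left(t + t\right) = \left(R - 6\right) 2 t = \left(-6 + R\right) 2 t = 2 t \left(-6 + R\right)$)
$\frac{Q{\left(J{\left(-4,11 \right)},80 \right)}}{15201} + \frac{6352}{22258} = - \frac{152}{15201} + \frac{6352}{22258} = \left(-152\right) \frac{1}{15201} + 6352 \cdot \frac{1}{22258} = - \frac{152}{15201} + \frac{3176}{11129} = \frac{46586768}{169171929}$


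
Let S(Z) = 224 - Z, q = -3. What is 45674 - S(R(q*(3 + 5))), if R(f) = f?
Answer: 45426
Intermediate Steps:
45674 - S(R(q*(3 + 5))) = 45674 - (224 - (-3)*(3 + 5)) = 45674 - (224 - (-3)*8) = 45674 - (224 - 1*(-24)) = 45674 - (224 + 24) = 45674 - 1*248 = 45674 - 248 = 45426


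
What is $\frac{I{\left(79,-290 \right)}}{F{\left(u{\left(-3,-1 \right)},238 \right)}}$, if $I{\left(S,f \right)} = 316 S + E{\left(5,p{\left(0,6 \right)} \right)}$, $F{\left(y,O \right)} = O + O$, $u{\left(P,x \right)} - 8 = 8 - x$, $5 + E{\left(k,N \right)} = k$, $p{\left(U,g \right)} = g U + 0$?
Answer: $\frac{6241}{119} \approx 52.445$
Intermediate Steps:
$p{\left(U,g \right)} = U g$ ($p{\left(U,g \right)} = U g + 0 = U g$)
$E{\left(k,N \right)} = -5 + k$
$u{\left(P,x \right)} = 16 - x$ ($u{\left(P,x \right)} = 8 - \left(-8 + x\right) = 16 - x$)
$F{\left(y,O \right)} = 2 O$
$I{\left(S,f \right)} = 316 S$ ($I{\left(S,f \right)} = 316 S + \left(-5 + 5\right) = 316 S + 0 = 316 S$)
$\frac{I{\left(79,-290 \right)}}{F{\left(u{\left(-3,-1 \right)},238 \right)}} = \frac{316 \cdot 79}{2 \cdot 238} = \frac{24964}{476} = 24964 \cdot \frac{1}{476} = \frac{6241}{119}$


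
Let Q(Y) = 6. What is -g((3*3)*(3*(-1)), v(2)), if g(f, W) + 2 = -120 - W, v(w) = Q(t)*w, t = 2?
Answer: 134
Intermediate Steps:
v(w) = 6*w
g(f, W) = -122 - W (g(f, W) = -2 + (-120 - W) = -122 - W)
-g((3*3)*(3*(-1)), v(2)) = -(-122 - 6*2) = -(-122 - 1*12) = -(-122 - 12) = -1*(-134) = 134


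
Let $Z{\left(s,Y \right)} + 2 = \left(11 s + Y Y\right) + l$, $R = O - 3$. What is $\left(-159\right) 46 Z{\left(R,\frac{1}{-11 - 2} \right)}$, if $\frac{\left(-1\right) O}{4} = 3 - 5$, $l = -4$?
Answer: $- \frac{60574548}{169} \approx -3.5843 \cdot 10^{5}$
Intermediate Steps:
$O = 8$ ($O = - 4 \left(3 - 5\right) = \left(-4\right) \left(-2\right) = 8$)
$R = 5$ ($R = 8 - 3 = 5$)
$Z{\left(s,Y \right)} = -6 + Y^{2} + 11 s$ ($Z{\left(s,Y \right)} = -2 - \left(4 - 11 s - Y Y\right) = -2 - \left(4 - Y^{2} - 11 s\right) = -2 + \left(-4 + Y^{2} + 11 s\right) = -6 + Y^{2} + 11 s$)
$\left(-159\right) 46 Z{\left(R,\frac{1}{-11 - 2} \right)} = \left(-159\right) 46 \left(-6 + \left(\frac{1}{-11 - 2}\right)^{2} + 11 \cdot 5\right) = - 7314 \left(-6 + \left(\frac{1}{-13}\right)^{2} + 55\right) = - 7314 \left(-6 + \left(- \frac{1}{13}\right)^{2} + 55\right) = - 7314 \left(-6 + \frac{1}{169} + 55\right) = \left(-7314\right) \frac{8282}{169} = - \frac{60574548}{169}$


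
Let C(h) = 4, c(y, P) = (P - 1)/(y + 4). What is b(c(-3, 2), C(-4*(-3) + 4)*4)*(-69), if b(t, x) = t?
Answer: -69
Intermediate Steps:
c(y, P) = (-1 + P)/(4 + y)
b(c(-3, 2), C(-4*(-3) + 4)*4)*(-69) = ((-1 + 2)/(4 - 3))*(-69) = (1/1)*(-69) = (1*1)*(-69) = 1*(-69) = -69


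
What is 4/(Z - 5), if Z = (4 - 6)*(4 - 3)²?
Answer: -4/7 ≈ -0.57143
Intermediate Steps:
Z = -2 (Z = -2*1² = -2*1 = -2)
4/(Z - 5) = 4/(-2 - 5) = 4/(-7) = 4*(-⅐) = -4/7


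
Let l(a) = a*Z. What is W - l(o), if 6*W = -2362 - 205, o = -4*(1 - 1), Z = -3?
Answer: -2567/6 ≈ -427.83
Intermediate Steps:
o = 0 (o = -4*0 = 0)
l(a) = -3*a (l(a) = a*(-3) = -3*a)
W = -2567/6 (W = (-2362 - 205)/6 = (1/6)*(-2567) = -2567/6 ≈ -427.83)
W - l(o) = -2567/6 - (-3)*0 = -2567/6 - 1*0 = -2567/6 + 0 = -2567/6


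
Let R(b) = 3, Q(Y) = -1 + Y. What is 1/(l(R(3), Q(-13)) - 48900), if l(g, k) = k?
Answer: -1/48914 ≈ -2.0444e-5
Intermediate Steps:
1/(l(R(3), Q(-13)) - 48900) = 1/((-1 - 13) - 48900) = 1/(-14 - 48900) = 1/(-48914) = -1/48914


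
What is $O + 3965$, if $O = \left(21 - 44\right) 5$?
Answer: $3850$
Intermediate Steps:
$O = -115$ ($O = \left(-23\right) 5 = -115$)
$O + 3965 = -115 + 3965 = 3850$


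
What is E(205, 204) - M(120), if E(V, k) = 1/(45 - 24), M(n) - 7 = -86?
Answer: 1660/21 ≈ 79.048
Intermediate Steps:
M(n) = -79 (M(n) = 7 - 86 = -79)
E(V, k) = 1/21
E(205, 204) - M(120) = 1/21 - 1*(-79) = 1/21 + 79 = 1660/21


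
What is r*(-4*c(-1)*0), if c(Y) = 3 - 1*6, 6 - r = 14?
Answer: 0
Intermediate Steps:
r = -8 (r = 6 - 1*14 = 6 - 14 = -8)
c(Y) = -3 (c(Y) = 3 - 6 = -3)
r*(-4*c(-1)*0) = -8*(-4*(-3))*0 = -96*0 = -8*0 = 0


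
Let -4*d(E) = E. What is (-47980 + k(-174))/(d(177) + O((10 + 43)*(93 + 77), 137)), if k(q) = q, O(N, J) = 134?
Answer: -192616/359 ≈ -536.54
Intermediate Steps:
d(E) = -E/4
(-47980 + k(-174))/(d(177) + O((10 + 43)*(93 + 77), 137)) = (-47980 - 174)/(-¼*177 + 134) = -48154/(-177/4 + 134) = -48154/359/4 = -48154*4/359 = -192616/359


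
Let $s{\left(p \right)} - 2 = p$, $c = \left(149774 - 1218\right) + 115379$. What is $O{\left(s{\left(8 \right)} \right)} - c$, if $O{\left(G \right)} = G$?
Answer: $-263925$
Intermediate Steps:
$c = 263935$ ($c = 148556 + 115379 = 263935$)
$s{\left(p \right)} = 2 + p$
$O{\left(s{\left(8 \right)} \right)} - c = \left(2 + 8\right) - 263935 = 10 - 263935 = -263925$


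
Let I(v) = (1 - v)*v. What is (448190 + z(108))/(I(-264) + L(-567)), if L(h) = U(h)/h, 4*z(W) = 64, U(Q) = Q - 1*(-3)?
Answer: -42355467/6611126 ≈ -6.4067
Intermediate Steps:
U(Q) = 3 + Q (U(Q) = Q + 3 = 3 + Q)
z(W) = 16 (z(W) = (¼)*64 = 16)
L(h) = (3 + h)/h
I(v) = v*(1 - v)
(448190 + z(108))/(I(-264) + L(-567)) = (448190 + 16)/(-264*(1 - 1*(-264)) + (3 - 567)/(-567)) = 448206/(-264*(1 + 264) - 1/567*(-564)) = 448206/(-264*265 + 188/189) = 448206/(-69960 + 188/189) = 448206/(-13222252/189) = 448206*(-189/13222252) = -42355467/6611126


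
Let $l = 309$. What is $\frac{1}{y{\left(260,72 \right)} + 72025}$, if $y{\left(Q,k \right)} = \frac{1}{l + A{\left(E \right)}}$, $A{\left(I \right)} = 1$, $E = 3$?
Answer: $\frac{310}{22327751} \approx 1.3884 \cdot 10^{-5}$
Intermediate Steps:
$y{\left(Q,k \right)} = \frac{1}{310}$ ($y{\left(Q,k \right)} = \frac{1}{309 + 1} = \frac{1}{310}$)
$\frac{1}{y{\left(260,72 \right)} + 72025} = \frac{1}{\frac{1}{310} + 72025} = \frac{1}{\frac{22327751}{310}} = \frac{310}{22327751}$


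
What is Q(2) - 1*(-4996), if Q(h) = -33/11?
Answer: 4993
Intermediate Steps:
Q(h) = -3 (Q(h) = -33*1/11 = -3)
Q(2) - 1*(-4996) = -3 - 1*(-4996) = -3 + 4996 = 4993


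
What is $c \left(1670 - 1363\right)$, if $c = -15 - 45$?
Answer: $-18420$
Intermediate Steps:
$c = -60$ ($c = -15 - 45 = -60$)
$c \left(1670 - 1363\right) = - 60 \left(1670 - 1363\right) = \left(-60\right) 307 = -18420$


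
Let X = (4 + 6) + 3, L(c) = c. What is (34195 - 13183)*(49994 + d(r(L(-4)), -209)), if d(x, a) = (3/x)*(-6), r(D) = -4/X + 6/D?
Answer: 49382108232/47 ≈ 1.0507e+9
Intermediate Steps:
X = 13 (X = 10 + 3 = 13)
r(D) = -4/13 + 6/D
d(x, a) = -18/x
(34195 - 13183)*(49994 + d(r(L(-4)), -209)) = (34195 - 13183)*(49994 - 18/(-4/13 + 6/(-4))) = 21012*(49994 - 18/(-4/13 + 6*(-1/4))) = 21012*(49994 - 18/(-4/13 - 3/2)) = 21012*(49994 - 18/(-47/26)) = 21012*(49994 - 18*(-26/47)) = 21012*(49994 + 468/47) = 21012*(2350186/47) = 49382108232/47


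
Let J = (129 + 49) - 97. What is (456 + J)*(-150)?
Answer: -80550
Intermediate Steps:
J = 81 (J = 178 - 97 = 81)
(456 + J)*(-150) = (456 + 81)*(-150) = 537*(-150) = -80550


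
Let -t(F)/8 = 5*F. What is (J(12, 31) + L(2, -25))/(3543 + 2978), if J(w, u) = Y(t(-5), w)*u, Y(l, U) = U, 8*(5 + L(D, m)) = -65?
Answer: 2871/52168 ≈ 0.055034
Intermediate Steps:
t(F) = -40*F
L(D, m) = -105/8 (L(D, m) = -5 + (⅛)*(-65) = -5 - 65/8 = -105/8)
J(w, u) = u*w (J(w, u) = w*u = u*w)
(J(12, 31) + L(2, -25))/(3543 + 2978) = (31*12 - 105/8)/(3543 + 2978) = (372 - 105/8)/6521 = (2871/8)*(1/6521) = 2871/52168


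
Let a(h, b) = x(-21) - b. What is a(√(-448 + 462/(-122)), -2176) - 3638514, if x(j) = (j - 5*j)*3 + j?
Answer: -3636107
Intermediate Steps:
x(j) = -11*j (x(j) = -4*j*3 + j = -12*j + j = -11*j)
a(h, b) = 231 - b (a(h, b) = -11*(-21) - b = 231 - b)
a(√(-448 + 462/(-122)), -2176) - 3638514 = (231 - 1*(-2176)) - 3638514 = (231 + 2176) - 3638514 = 2407 - 3638514 = -3636107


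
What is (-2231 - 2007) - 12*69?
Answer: -5066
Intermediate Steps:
(-2231 - 2007) - 12*69 = -4238 - 828 = -5066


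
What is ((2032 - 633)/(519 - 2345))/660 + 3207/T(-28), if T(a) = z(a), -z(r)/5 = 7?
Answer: -772999417/8436120 ≈ -91.630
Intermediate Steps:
z(r) = -35 (z(r) = -5*7 = -35)
T(a) = -35
((2032 - 633)/(519 - 2345))/660 + 3207/T(-28) = ((2032 - 633)/(519 - 2345))/660 + 3207/(-35) = (1399/(-1826))*(1/660) + 3207*(-1/35) = (1399*(-1/1826))*(1/660) - 3207/35 = -1399/1826*1/660 - 3207/35 = -1399/1205160 - 3207/35 = -772999417/8436120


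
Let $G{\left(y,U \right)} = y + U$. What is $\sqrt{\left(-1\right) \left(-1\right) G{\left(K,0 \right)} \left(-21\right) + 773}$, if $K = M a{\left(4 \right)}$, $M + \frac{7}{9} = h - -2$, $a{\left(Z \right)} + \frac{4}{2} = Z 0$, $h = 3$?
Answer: $\frac{\sqrt{8553}}{3} \approx 30.827$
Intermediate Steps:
$a{\left(Z \right)} = -2$ ($a{\left(Z \right)} = -2 + Z 0 = -2 + 0 = -2$)
$M = \frac{38}{9}$ ($M = - \frac{7}{9} + \left(3 - -2\right) = - \frac{7}{9} + \left(3 + 2\right) = - \frac{7}{9} + 5 = \frac{38}{9} \approx 4.2222$)
$K = - \frac{76}{9}$ ($K = \frac{38}{9} \left(-2\right) = - \frac{76}{9} \approx -8.4444$)
$G{\left(y,U \right)} = U + y$
$\sqrt{\left(-1\right) \left(-1\right) G{\left(K,0 \right)} \left(-21\right) + 773} = \sqrt{\left(-1\right) \left(-1\right) \left(0 - \frac{76}{9}\right) \left(-21\right) + 773} = \sqrt{1 \left(- \frac{76}{9}\right) \left(-21\right) + 773} = \sqrt{\left(- \frac{76}{9}\right) \left(-21\right) + 773} = \sqrt{\frac{532}{3} + 773} = \sqrt{\frac{2851}{3}} = \frac{\sqrt{8553}}{3}$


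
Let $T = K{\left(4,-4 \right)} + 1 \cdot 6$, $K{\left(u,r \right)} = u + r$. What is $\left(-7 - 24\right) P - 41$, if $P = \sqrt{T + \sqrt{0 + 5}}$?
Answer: $-41 - 31 \sqrt{6 + \sqrt{5}} \approx -129.97$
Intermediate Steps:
$K{\left(u,r \right)} = r + u$
$T = 6$ ($T = \left(-4 + 4\right) + 1 \cdot 6 = 0 + 6 = 6$)
$P = \sqrt{6 + \sqrt{5}}$ ($P = \sqrt{6 + \sqrt{0 + 5}} = \sqrt{6 + \sqrt{5}} \approx 2.8699$)
$\left(-7 - 24\right) P - 41 = \left(-7 - 24\right) \sqrt{6 + \sqrt{5}} - 41 = - 31 \sqrt{6 + \sqrt{5}} - 41 = -41 - 31 \sqrt{6 + \sqrt{5}}$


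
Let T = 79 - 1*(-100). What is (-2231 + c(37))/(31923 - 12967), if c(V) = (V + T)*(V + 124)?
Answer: 32545/18956 ≈ 1.7169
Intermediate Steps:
T = 179 (T = 79 + 100 = 179)
c(V) = (124 + V)*(179 + V) (c(V) = (V + 179)*(V + 124) = (179 + V)*(124 + V) = (124 + V)*(179 + V))
(-2231 + c(37))/(31923 - 12967) = (-2231 + (22196 + 37² + 303*37))/(31923 - 12967) = (-2231 + (22196 + 1369 + 11211))/18956 = (-2231 + 34776)*(1/18956) = 32545*(1/18956) = 32545/18956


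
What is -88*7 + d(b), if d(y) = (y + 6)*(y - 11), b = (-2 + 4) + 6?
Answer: -658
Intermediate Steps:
b = 8 (b = 2 + 6 = 8)
d(y) = (-11 + y)*(6 + y) (d(y) = (6 + y)*(-11 + y) = (-11 + y)*(6 + y))
-88*7 + d(b) = -88*7 + (-66 + 8² - 5*8) = -616 + (-66 + 64 - 40) = -616 - 42 = -658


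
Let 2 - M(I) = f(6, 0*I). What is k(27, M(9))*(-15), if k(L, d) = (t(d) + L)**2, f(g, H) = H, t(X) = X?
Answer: -12615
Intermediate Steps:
M(I) = 2 (M(I) = 2 - 0*I = 2 - 1*0 = 2 + 0 = 2)
k(L, d) = (L + d)**2 (k(L, d) = (d + L)**2 = (L + d)**2)
k(27, M(9))*(-15) = (27 + 2)**2*(-15) = 29**2*(-15) = 841*(-15) = -12615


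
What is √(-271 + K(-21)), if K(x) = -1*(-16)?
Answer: I*√255 ≈ 15.969*I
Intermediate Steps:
K(x) = 16
√(-271 + K(-21)) = √(-271 + 16) = √(-255) = I*√255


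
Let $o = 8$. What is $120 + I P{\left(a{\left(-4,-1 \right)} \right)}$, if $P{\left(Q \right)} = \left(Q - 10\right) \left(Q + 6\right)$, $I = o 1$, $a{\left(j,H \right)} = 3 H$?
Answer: $-192$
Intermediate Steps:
$I = 8$ ($I = 8 \cdot 1 = 8$)
$P{\left(Q \right)} = \left(-10 + Q\right) \left(6 + Q\right)$
$120 + I P{\left(a{\left(-4,-1 \right)} \right)} = 120 + 8 \left(-60 + \left(3 \left(-1\right)\right)^{2} - 4 \cdot 3 \left(-1\right)\right) = 120 + 8 \left(-60 + \left(-3\right)^{2} - -12\right) = 120 + 8 \left(-60 + 9 + 12\right) = 120 + 8 \left(-39\right) = 120 - 312 = -192$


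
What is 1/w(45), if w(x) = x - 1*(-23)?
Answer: 1/68 ≈ 0.014706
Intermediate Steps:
w(x) = 23 + x (w(x) = x + 23 = 23 + x)
1/w(45) = 1/(23 + 45) = 1/68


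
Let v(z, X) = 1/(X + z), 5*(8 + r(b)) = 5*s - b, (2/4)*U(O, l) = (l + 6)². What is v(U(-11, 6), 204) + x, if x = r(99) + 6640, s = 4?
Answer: 16275857/2460 ≈ 6616.2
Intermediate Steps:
U(O, l) = 2*(6 + l)² (U(O, l) = 2*(l + 6)² = 2*(6 + l)²)
r(b) = -4 - b/5 (r(b) = -8 + (5*4 - b)/5 = -8 + (20 - b)/5 = -8 + (4 - b/5) = -4 - b/5)
x = 33081/5 (x = (-4 - ⅕*99) + 6640 = (-4 - 99/5) + 6640 = -119/5 + 6640 = 33081/5 ≈ 6616.2)
v(U(-11, 6), 204) + x = 1/(204 + 2*(6 + 6)²) + 33081/5 = 1/(204 + 2*12²) + 33081/5 = 1/(204 + 2*144) + 33081/5 = 1/(204 + 288) + 33081/5 = 1/492 + 33081/5 = 16275857/2460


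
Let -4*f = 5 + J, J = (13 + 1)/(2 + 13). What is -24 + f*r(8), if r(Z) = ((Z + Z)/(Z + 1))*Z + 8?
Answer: -1538/27 ≈ -56.963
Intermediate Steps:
J = 14/15 ≈ 0.93333
f = -89/60 (f = -(5 + 14/15)/4 = -¼*89/15 = -89/60 ≈ -1.4833)
r(Z) = 8 + 2*Z²/(1 + Z) (r(Z) = ((2*Z)/(1 + Z))*Z + 8 = (2*Z/(1 + Z))*Z + 8 = 2*Z²/(1 + Z) + 8 = 8 + 2*Z²/(1 + Z))
-24 + f*r(8) = -24 - 89*(4 + 8² + 4*8)/(30*(1 + 8)) = -24 - 89*(4 + 64 + 32)/(30*9) = -24 - 89*100/(30*9) = -24 - 89/60*200/9 = -24 - 890/27 = -1538/27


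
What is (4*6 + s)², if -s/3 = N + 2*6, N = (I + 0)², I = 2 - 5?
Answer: 1521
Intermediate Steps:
I = -3
N = 9 (N = (-3 + 0)² = (-3)² = 9)
s = -63 (s = -3*(9 + 2*6) = -3*(9 + 12) = -3*21 = -63)
(4*6 + s)² = (4*6 - 63)² = (24 - 63)² = (-39)² = 1521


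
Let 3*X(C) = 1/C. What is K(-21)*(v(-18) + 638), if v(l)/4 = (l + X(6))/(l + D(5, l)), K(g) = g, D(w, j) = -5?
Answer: -928984/69 ≈ -13464.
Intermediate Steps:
X(C) = 1/(3*C)
v(l) = 4*(1/18 + l)/(-5 + l) (v(l) = 4*((l + (1/3)/6)/(l - 5)) = 4*((l + (1/3)*(1/6))/(-5 + l)) = 4*((l + 1/18)/(-5 + l)) = 4*((1/18 + l)/(-5 + l)) = 4*(1/18 + l)/(-5 + l))
K(-21)*(v(-18) + 638) = -21*(2*(1 + 18*(-18))/(9*(-5 - 18)) + 638) = -21*((2/9)*(1 - 324)/(-23) + 638) = -21*((2/9)*(-1/23)*(-323) + 638) = -21*(646/207 + 638) = -21*132712/207 = -928984/69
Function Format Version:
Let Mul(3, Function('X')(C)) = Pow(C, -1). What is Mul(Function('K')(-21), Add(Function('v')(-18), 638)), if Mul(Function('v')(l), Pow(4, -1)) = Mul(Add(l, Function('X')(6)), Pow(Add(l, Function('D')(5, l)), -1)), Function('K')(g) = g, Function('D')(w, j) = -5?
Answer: Rational(-928984, 69) ≈ -13464.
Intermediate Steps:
Function('X')(C) = Mul(Rational(1, 3), Pow(C, -1))
Function('v')(l) = Mul(4, Pow(Add(-5, l), -1), Add(Rational(1, 18), l)) (Function('v')(l) = Mul(4, Mul(Add(l, Mul(Rational(1, 3), Pow(6, -1))), Pow(Add(l, -5), -1))) = Mul(4, Mul(Add(l, Mul(Rational(1, 3), Rational(1, 6))), Pow(Add(-5, l), -1))) = Mul(4, Mul(Add(l, Rational(1, 18)), Pow(Add(-5, l), -1))) = Mul(4, Mul(Add(Rational(1, 18), l), Pow(Add(-5, l), -1))) = Mul(4, Mul(Pow(Add(-5, l), -1), Add(Rational(1, 18), l))) = Mul(4, Pow(Add(-5, l), -1), Add(Rational(1, 18), l)))
Mul(Function('K')(-21), Add(Function('v')(-18), 638)) = Mul(-21, Add(Mul(Rational(2, 9), Pow(Add(-5, -18), -1), Add(1, Mul(18, -18))), 638)) = Mul(-21, Add(Mul(Rational(2, 9), Pow(-23, -1), Add(1, -324)), 638)) = Mul(-21, Add(Mul(Rational(2, 9), Rational(-1, 23), -323), 638)) = Mul(-21, Add(Rational(646, 207), 638)) = Mul(-21, Rational(132712, 207)) = Rational(-928984, 69)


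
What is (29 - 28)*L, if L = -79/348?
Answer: -79/348 ≈ -0.22701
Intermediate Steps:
L = -79/348 (L = -79*1/348 = -79/348 ≈ -0.22701)
(29 - 28)*L = (29 - 28)*(-79/348) = 1*(-79/348) = -79/348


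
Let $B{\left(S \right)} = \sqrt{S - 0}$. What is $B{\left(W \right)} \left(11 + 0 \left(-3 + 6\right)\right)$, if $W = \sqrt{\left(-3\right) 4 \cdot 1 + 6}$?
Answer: $11 \sqrt[4]{6} \sqrt{i} \approx 12.174 + 12.174 i$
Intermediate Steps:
$W = i \sqrt{6}$ ($W = \sqrt{\left(-12\right) 1 + 6} = \sqrt{-12 + 6} = \sqrt{-6} = i \sqrt{6} \approx 2.4495 i$)
$B{\left(S \right)} = \sqrt{S}$ ($B{\left(S \right)} = \sqrt{S + 0} = \sqrt{S}$)
$B{\left(W \right)} \left(11 + 0 \left(-3 + 6\right)\right) = \sqrt{i \sqrt{6}} \left(11 + 0 \left(-3 + 6\right)\right) = \sqrt[4]{6} \sqrt{i} \left(11 + 0 \cdot 3\right) = \sqrt[4]{6} \sqrt{i} \left(11 + 0\right) = \sqrt[4]{6} \sqrt{i} 11 = 11 \sqrt[4]{6} \sqrt{i}$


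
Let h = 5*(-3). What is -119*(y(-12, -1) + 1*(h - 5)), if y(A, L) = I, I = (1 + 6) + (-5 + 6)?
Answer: 1428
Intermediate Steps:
h = -15
I = 8 (I = 7 + 1 = 8)
y(A, L) = 8
-119*(y(-12, -1) + 1*(h - 5)) = -119*(8 + 1*(-15 - 5)) = -119*(8 + 1*(-20)) = -119*(8 - 20) = -119*(-12) = 1428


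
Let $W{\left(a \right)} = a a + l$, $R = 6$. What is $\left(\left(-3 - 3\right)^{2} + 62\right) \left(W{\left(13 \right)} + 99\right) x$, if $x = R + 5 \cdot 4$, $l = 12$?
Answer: $713440$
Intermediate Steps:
$W{\left(a \right)} = 12 + a^{2}$ ($W{\left(a \right)} = a a + 12 = a^{2} + 12 = 12 + a^{2}$)
$x = 26$ ($x = 6 + 5 \cdot 4 = 6 + 20 = 26$)
$\left(\left(-3 - 3\right)^{2} + 62\right) \left(W{\left(13 \right)} + 99\right) x = \left(\left(-3 - 3\right)^{2} + 62\right) \left(\left(12 + 13^{2}\right) + 99\right) 26 = \left(\left(-6\right)^{2} + 62\right) \left(\left(12 + 169\right) + 99\right) 26 = \left(36 + 62\right) \left(181 + 99\right) 26 = 98 \cdot 280 \cdot 26 = 27440 \cdot 26 = 713440$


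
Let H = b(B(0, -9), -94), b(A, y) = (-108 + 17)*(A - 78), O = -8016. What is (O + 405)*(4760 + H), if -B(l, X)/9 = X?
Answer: -34150557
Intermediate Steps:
B(l, X) = -9*X
b(A, y) = 7098 - 91*A (b(A, y) = -91*(-78 + A) = 7098 - 91*A)
H = -273 (H = 7098 - (-819)*(-9) = 7098 - 91*81 = 7098 - 7371 = -273)
(O + 405)*(4760 + H) = (-8016 + 405)*(4760 - 273) = -7611*4487 = -34150557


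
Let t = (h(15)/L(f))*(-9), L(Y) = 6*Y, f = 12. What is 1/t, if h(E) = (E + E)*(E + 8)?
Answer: -4/345 ≈ -0.011594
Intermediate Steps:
h(E) = 2*E*(8 + E) (h(E) = (2*E)*(8 + E) = 2*E*(8 + E))
t = -345/4 (t = ((2*15*(8 + 15))/((6*12)))*(-9) = ((2*15*23)/72)*(-9) = (690*(1/72))*(-9) = (115/12)*(-9) = -345/4 ≈ -86.250)
1/t = 1/(-345/4) = -4/345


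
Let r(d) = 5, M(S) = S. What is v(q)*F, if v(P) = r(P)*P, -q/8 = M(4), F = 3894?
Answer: -623040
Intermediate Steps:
q = -32 (q = -8*4 = -32)
v(P) = 5*P
v(q)*F = (5*(-32))*3894 = -160*3894 = -623040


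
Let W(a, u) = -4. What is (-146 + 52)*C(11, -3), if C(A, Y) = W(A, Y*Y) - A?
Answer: 1410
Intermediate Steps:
C(A, Y) = -4 - A
(-146 + 52)*C(11, -3) = (-146 + 52)*(-4 - 1*11) = -94*(-4 - 11) = -94*(-15) = 1410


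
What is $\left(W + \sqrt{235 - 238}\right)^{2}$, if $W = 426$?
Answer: $\left(426 + i \sqrt{3}\right)^{2} \approx 1.8147 \cdot 10^{5} + 1476.0 i$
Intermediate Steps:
$\left(W + \sqrt{235 - 238}\right)^{2} = \left(426 + \sqrt{235 - 238}\right)^{2} = \left(426 + \sqrt{-3}\right)^{2} = \left(426 + i \sqrt{3}\right)^{2}$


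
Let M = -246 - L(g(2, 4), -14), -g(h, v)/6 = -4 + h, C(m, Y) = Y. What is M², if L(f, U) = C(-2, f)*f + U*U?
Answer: 343396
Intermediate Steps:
g(h, v) = 24 - 6*h (g(h, v) = -6*(-4 + h) = 24 - 6*h)
L(f, U) = U² + f² (L(f, U) = f*f + U*U = f² + U² = U² + f²)
M = -586 (M = -246 - ((-14)² + (24 - 6*2)²) = -246 - (196 + (24 - 12)²) = -246 - (196 + 12²) = -246 - (196 + 144) = -246 - 1*340 = -246 - 340 = -586)
M² = (-586)² = 343396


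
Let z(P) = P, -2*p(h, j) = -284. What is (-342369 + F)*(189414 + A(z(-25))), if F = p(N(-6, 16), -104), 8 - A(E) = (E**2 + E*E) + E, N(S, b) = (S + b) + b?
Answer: -64406094719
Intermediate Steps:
N(S, b) = S + 2*b
p(h, j) = 142 (p(h, j) = -1/2*(-284) = 142)
A(E) = 8 - E - 2*E**2 (A(E) = 8 - ((E**2 + E*E) + E) = 8 - ((E**2 + E**2) + E) = 8 - (2*E**2 + E) = 8 - (E + 2*E**2) = 8 + (-E - 2*E**2) = 8 - E - 2*E**2)
F = 142
(-342369 + F)*(189414 + A(z(-25))) = (-342369 + 142)*(189414 + (8 - 1*(-25) - 2*(-25)**2)) = -342227*(189414 + (8 + 25 - 2*625)) = -342227*(189414 + (8 + 25 - 1250)) = -342227*(189414 - 1217) = -342227*188197 = -64406094719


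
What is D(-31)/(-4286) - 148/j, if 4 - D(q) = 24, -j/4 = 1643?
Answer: 95721/3520949 ≈ 0.027186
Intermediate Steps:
j = -6572 (j = -4*1643 = -6572)
D(q) = -20 (D(q) = 4 - 1*24 = 4 - 24 = -20)
D(-31)/(-4286) - 148/j = -20/(-4286) - 148/(-6572) = -20*(-1/4286) - 148*(-1/6572) = 10/2143 + 37/1643 = 95721/3520949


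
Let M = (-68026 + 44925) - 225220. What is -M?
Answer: 248321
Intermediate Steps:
M = -248321 (M = -23101 - 225220 = -248321)
-M = -1*(-248321) = 248321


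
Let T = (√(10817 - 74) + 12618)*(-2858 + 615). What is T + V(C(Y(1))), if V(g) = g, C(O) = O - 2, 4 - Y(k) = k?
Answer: -28302173 - 2243*√10743 ≈ -2.8535e+7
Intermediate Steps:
Y(k) = 4 - k
C(O) = -2 + O
T = -28302174 - 2243*√10743 (T = (√10743 + 12618)*(-2243) = (12618 + √10743)*(-2243) = -28302174 - 2243*√10743 ≈ -2.8535e+7)
T + V(C(Y(1))) = (-28302174 - 2243*√10743) + (-2 + (4 - 1*1)) = (-28302174 - 2243*√10743) + (-2 + (4 - 1)) = (-28302174 - 2243*√10743) + (-2 + 3) = (-28302174 - 2243*√10743) + 1 = -28302173 - 2243*√10743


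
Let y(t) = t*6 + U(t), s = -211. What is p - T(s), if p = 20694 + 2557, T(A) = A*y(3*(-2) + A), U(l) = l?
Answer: -297258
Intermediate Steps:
y(t) = 7*t (y(t) = t*6 + t = 6*t + t = 7*t)
T(A) = A*(-42 + 7*A) (T(A) = A*(7*(3*(-2) + A)) = A*(7*(-6 + A)) = A*(-42 + 7*A))
p = 23251
p - T(s) = 23251 - 7*(-211)*(-6 - 211) = 23251 - 7*(-211)*(-217) = 23251 - 1*320509 = 23251 - 320509 = -297258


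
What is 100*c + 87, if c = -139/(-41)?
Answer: 17467/41 ≈ 426.02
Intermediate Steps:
c = 139/41 (c = -139*(-1/41) = 139/41 ≈ 3.3902)
100*c + 87 = 100*(139/41) + 87 = 13900/41 + 87 = 17467/41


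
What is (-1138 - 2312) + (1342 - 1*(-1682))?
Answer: -426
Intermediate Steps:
(-1138 - 2312) + (1342 - 1*(-1682)) = -3450 + (1342 + 1682) = -3450 + 3024 = -426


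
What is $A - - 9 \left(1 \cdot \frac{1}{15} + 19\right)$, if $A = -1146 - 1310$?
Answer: $- \frac{11422}{5} \approx -2284.4$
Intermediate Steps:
$A = -2456$
$A - - 9 \left(1 \cdot \frac{1}{15} + 19\right) = -2456 - - 9 \left(1 \cdot \frac{1}{15} + 19\right) = -2456 - - 9 \left(\frac{1}{15} + 19\right) = -2456 - \left(-9\right) \frac{286}{15} = -2456 - - \frac{858}{5} = -2456 + \frac{858}{5} = - \frac{11422}{5}$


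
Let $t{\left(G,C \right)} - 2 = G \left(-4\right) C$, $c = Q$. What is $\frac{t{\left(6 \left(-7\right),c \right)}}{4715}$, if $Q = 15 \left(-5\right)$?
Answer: $- \frac{12598}{4715} \approx -2.6719$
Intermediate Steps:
$Q = -75$
$c = -75$
$t{\left(G,C \right)} = 2 - 4 C G$ ($t{\left(G,C \right)} = 2 + G \left(-4\right) C = 2 + - 4 G C = 2 - 4 C G$)
$\frac{t{\left(6 \left(-7\right),c \right)}}{4715} = \frac{2 - - 300 \cdot 6 \left(-7\right)}{4715} = \left(2 - \left(-300\right) \left(-42\right)\right) \frac{1}{4715} = \left(2 - 12600\right) \frac{1}{4715} = \left(-12598\right) \frac{1}{4715} = - \frac{12598}{4715}$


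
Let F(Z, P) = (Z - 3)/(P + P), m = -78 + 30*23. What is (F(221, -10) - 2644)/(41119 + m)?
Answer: -26549/417310 ≈ -0.063619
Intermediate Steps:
m = 612 (m = -78 + 690 = 612)
F(Z, P) = (-3 + Z)/(2*P) (F(Z, P) = (-3 + Z)/((2*P)) = (-3 + Z)*(1/(2*P)) = (-3 + Z)/(2*P))
(F(221, -10) - 2644)/(41119 + m) = ((1/2)*(-3 + 221)/(-10) - 2644)/(41119 + 612) = ((1/2)*(-1/10)*218 - 2644)/41731 = (-109/10 - 2644)*(1/41731) = -26549/10*1/41731 = -26549/417310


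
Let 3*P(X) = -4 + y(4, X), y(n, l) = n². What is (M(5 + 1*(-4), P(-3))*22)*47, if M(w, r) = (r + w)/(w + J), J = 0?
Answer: 5170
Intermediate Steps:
P(X) = 4 (P(X) = (-4 + 4²)/3 = (-4 + 16)/3 = (⅓)*12 = 4)
M(w, r) = (r + w)/w (M(w, r) = (r + w)/(w + 0) = (r + w)/w)
(M(5 + 1*(-4), P(-3))*22)*47 = (((4 + (5 + 1*(-4)))/(5 + 1*(-4)))*22)*47 = (((4 + (5 - 4))/(5 - 4))*22)*47 = (((4 + 1)/1)*22)*47 = ((1*5)*22)*47 = (5*22)*47 = 110*47 = 5170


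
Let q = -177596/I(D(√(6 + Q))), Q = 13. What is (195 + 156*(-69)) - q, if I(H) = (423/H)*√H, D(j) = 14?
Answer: -10569 + 177596*√14/423 ≈ -8998.1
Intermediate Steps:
I(H) = 423/√H
q = -177596*√14/423 ≈ -1570.9
(195 + 156*(-69)) - q = (195 + 156*(-69)) - (-177596)*√14/423 = (195 - 10764) + 177596*√14/423 = -10569 + 177596*√14/423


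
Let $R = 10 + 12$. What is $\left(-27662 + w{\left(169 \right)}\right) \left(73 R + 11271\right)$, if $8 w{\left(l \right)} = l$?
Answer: $- \frac{2847452379}{8} \approx -3.5593 \cdot 10^{8}$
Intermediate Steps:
$w{\left(l \right)} = \frac{l}{8}$
$R = 22$
$\left(-27662 + w{\left(169 \right)}\right) \left(73 R + 11271\right) = \left(-27662 + \frac{1}{8} \cdot 169\right) \left(73 \cdot 22 + 11271\right) = \left(-27662 + \frac{169}{8}\right) \left(1606 + 11271\right) = \left(- \frac{221127}{8}\right) 12877 = - \frac{2847452379}{8}$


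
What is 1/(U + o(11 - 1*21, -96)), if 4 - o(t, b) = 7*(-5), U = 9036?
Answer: 1/9075 ≈ 0.00011019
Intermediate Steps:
o(t, b) = 39 (o(t, b) = 4 - 7*(-5) = 4 - 1*(-35) = 4 + 35 = 39)
1/(U + o(11 - 1*21, -96)) = 1/(9036 + 39) = 1/9075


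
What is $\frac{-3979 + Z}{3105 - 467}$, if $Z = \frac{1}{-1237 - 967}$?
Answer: $- \frac{8769717}{5814152} \approx -1.5083$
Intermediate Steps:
$Z = - \frac{1}{2204}$ ($Z = \frac{1}{-2204} = - \frac{1}{2204} \approx -0.00045372$)
$\frac{-3979 + Z}{3105 - 467} = \frac{-3979 - \frac{1}{2204}}{3105 - 467} = - \frac{8769717}{2204 \cdot 2638} = \left(- \frac{8769717}{2204}\right) \frac{1}{2638} = - \frac{8769717}{5814152}$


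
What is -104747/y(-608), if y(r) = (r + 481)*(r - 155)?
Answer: -104747/96901 ≈ -1.0810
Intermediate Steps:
y(r) = (-155 + r)*(481 + r) (y(r) = (481 + r)*(-155 + r) = (-155 + r)*(481 + r))
-104747/y(-608) = -104747/(-74555 + (-608)² + 326*(-608)) = -104747/(-74555 + 369664 - 198208) = -104747/96901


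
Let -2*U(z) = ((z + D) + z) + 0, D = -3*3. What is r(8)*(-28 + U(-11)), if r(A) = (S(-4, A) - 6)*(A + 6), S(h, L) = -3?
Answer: 1575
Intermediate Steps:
D = -9
r(A) = -54 - 9*A (r(A) = (-3 - 6)*(A + 6) = -9*(6 + A) = -54 - 9*A)
U(z) = 9/2 - z (U(z) = -(((z - 9) + z) + 0)/2 = -(((-9 + z) + z) + 0)/2 = -((-9 + 2*z) + 0)/2 = -(-9 + 2*z)/2 = 9/2 - z)
r(8)*(-28 + U(-11)) = (-54 - 9*8)*(-28 + (9/2 - 1*(-11))) = (-54 - 72)*(-28 + (9/2 + 11)) = -126*(-28 + 31/2) = -126*(-25/2) = 1575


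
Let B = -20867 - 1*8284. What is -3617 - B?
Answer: 25534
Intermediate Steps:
B = -29151 (B = -20867 - 8284 = -29151)
-3617 - B = -3617 - 1*(-29151) = -3617 + 29151 = 25534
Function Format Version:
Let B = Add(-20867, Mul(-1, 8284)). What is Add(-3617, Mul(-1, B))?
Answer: 25534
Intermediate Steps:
B = -29151 (B = Add(-20867, -8284) = -29151)
Add(-3617, Mul(-1, B)) = Add(-3617, Mul(-1, -29151)) = Add(-3617, 29151) = 25534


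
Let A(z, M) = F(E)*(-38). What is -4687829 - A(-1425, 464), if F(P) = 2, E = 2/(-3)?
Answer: -4687753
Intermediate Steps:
E = -⅔ (E = 2*(-⅓) = -⅔ ≈ -0.66667)
A(z, M) = -76 (A(z, M) = 2*(-38) = -76)
-4687829 - A(-1425, 464) = -4687829 - 1*(-76) = -4687829 + 76 = -4687753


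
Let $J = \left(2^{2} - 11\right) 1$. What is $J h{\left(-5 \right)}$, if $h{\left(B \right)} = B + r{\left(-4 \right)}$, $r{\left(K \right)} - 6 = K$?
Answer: $21$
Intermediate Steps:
$r{\left(K \right)} = 6 + K$
$h{\left(B \right)} = 2 + B$ ($h{\left(B \right)} = B + \left(6 - 4\right) = B + 2 = 2 + B$)
$J = -7$ ($J = \left(4 - 11\right) 1 = \left(-7\right) 1 = -7$)
$J h{\left(-5 \right)} = - 7 \left(2 - 5\right) = \left(-7\right) \left(-3\right) = 21$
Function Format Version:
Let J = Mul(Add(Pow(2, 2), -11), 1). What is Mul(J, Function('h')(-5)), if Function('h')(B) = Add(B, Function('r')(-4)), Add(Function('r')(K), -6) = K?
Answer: 21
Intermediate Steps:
Function('r')(K) = Add(6, K)
Function('h')(B) = Add(2, B) (Function('h')(B) = Add(B, Add(6, -4)) = Add(B, 2) = Add(2, B))
J = -7 (J = Mul(Add(4, -11), 1) = Mul(-7, 1) = -7)
Mul(J, Function('h')(-5)) = Mul(-7, Add(2, -5)) = Mul(-7, -3) = 21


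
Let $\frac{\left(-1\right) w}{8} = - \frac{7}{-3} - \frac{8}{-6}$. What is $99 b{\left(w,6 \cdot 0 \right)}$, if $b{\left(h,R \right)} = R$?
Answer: $0$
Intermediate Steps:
$w = - \frac{88}{3}$ ($w = - 8 \left(- \frac{7}{-3} - \frac{8}{-6}\right) = - 8 \left(\left(-7\right) \left(- \frac{1}{3}\right) - - \frac{4}{3}\right) = - 8 \left(\frac{7}{3} + \frac{4}{3}\right) = \left(-8\right) \frac{11}{3} = - \frac{88}{3} \approx -29.333$)
$99 b{\left(w,6 \cdot 0 \right)} = 99 \cdot 6 \cdot 0 = 99 \cdot 0 = 0$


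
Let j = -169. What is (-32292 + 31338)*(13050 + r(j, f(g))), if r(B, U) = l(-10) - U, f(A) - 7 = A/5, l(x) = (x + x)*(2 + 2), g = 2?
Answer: -61831602/5 ≈ -1.2366e+7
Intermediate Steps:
l(x) = 8*x (l(x) = (2*x)*4 = 8*x)
f(A) = 7 + A/5
r(B, U) = -80 - U (r(B, U) = 8*(-10) - U = -80 - U)
(-32292 + 31338)*(13050 + r(j, f(g))) = (-32292 + 31338)*(13050 + (-80 - (7 + (1/5)*2))) = -954*(13050 + (-80 - (7 + 2/5))) = -954*(13050 + (-80 - 1*37/5)) = -954*(13050 + (-80 - 37/5)) = -954*(13050 - 437/5) = -954*64813/5 = -61831602/5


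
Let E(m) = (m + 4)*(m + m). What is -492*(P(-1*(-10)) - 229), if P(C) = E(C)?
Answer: -25092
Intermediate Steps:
E(m) = 2*m*(4 + m) (E(m) = (4 + m)*(2*m) = 2*m*(4 + m))
P(C) = 2*C*(4 + C)
-492*(P(-1*(-10)) - 229) = -492*(2*(-1*(-10))*(4 - 1*(-10)) - 229) = -492*(2*10*(4 + 10) - 229) = -492*(2*10*14 - 229) = -492*(280 - 229) = -492*51 = -25092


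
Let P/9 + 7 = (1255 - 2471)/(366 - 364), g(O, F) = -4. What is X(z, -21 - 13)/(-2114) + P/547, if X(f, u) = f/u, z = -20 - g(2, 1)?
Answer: -99460603/9829043 ≈ -10.119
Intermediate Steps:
z = -16 (z = -20 - 1*(-4) = -20 + 4 = -16)
P = -5535 (P = -63 + 9*((1255 - 2471)/(366 - 364)) = -63 + 9*(-1216/2) = -63 + 9*(-1216*½) = -63 + 9*(-608) = -63 - 5472 = -5535)
X(z, -21 - 13)/(-2114) + P/547 = -16/(-21 - 13)/(-2114) - 5535/547 = -16/(-34)*(-1/2114) - 5535*1/547 = -16*(-1/34)*(-1/2114) - 5535/547 = (8/17)*(-1/2114) - 5535/547 = -4/17969 - 5535/547 = -99460603/9829043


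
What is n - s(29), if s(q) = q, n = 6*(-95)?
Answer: -599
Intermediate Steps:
n = -570
n - s(29) = -570 - 1*29 = -570 - 29 = -599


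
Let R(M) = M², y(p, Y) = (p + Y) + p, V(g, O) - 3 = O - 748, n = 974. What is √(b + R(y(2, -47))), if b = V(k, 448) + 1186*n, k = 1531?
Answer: 6*√32131 ≈ 1075.5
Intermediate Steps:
V(g, O) = -745 + O (V(g, O) = 3 + (O - 748) = 3 + (-748 + O) = -745 + O)
y(p, Y) = Y + 2*p (y(p, Y) = (Y + p) + p = Y + 2*p)
b = 1154867 (b = (-745 + 448) + 1186*974 = -297 + 1155164 = 1154867)
√(b + R(y(2, -47))) = √(1154867 + (-47 + 2*2)²) = √(1154867 + (-47 + 4)²) = √(1154867 + (-43)²) = √(1154867 + 1849) = √1156716 = 6*√32131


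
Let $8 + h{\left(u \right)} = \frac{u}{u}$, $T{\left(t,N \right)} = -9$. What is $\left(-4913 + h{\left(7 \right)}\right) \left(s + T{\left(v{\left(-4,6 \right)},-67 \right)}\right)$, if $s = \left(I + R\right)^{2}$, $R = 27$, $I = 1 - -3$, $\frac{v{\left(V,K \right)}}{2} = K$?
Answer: $-4683840$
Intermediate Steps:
$v{\left(V,K \right)} = 2 K$
$I = 4$ ($I = 1 + 3 = 4$)
$h{\left(u \right)} = -7$ ($h{\left(u \right)} = -8 + \frac{u}{u} = -8 + 1 = -7$)
$s = 961$ ($s = \left(4 + 27\right)^{2} = 31^{2} = 961$)
$\left(-4913 + h{\left(7 \right)}\right) \left(s + T{\left(v{\left(-4,6 \right)},-67 \right)}\right) = \left(-4913 - 7\right) \left(961 - 9\right) = \left(-4920\right) 952 = -4683840$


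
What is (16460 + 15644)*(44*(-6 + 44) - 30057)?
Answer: -911272040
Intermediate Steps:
(16460 + 15644)*(44*(-6 + 44) - 30057) = 32104*(44*38 - 30057) = 32104*(1672 - 30057) = 32104*(-28385) = -911272040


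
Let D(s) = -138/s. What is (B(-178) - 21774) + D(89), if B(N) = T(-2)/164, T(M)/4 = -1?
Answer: -79459073/3649 ≈ -21776.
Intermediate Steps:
T(M) = -4 (T(M) = 4*(-1) = -4)
B(N) = -1/41 (B(N) = -4/164 = -4*1/164 = -1/41)
(B(-178) - 21774) + D(89) = (-1/41 - 21774) - 138/89 = -892735/41 - 138*1/89 = -892735/41 - 138/89 = -79459073/3649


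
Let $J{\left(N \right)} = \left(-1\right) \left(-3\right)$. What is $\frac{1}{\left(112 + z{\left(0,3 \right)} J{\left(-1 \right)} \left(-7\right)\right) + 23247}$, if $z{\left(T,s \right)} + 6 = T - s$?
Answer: $\frac{1}{23548} \approx 4.2466 \cdot 10^{-5}$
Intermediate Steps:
$z{\left(T,s \right)} = -6 + T - s$ ($z{\left(T,s \right)} = -6 + \left(T - s\right) = -6 + T - s$)
$J{\left(N \right)} = 3$
$\frac{1}{\left(112 + z{\left(0,3 \right)} J{\left(-1 \right)} \left(-7\right)\right) + 23247} = \frac{1}{\left(112 + \left(-6 + 0 - 3\right) 3 \left(-7\right)\right) + 23247} = \frac{1}{\left(112 + \left(-6 + 0 - 3\right) \left(-21\right)\right) + 23247} = \frac{1}{\left(112 - -189\right) + 23247} = \frac{1}{\left(112 + 189\right) + 23247} = \frac{1}{301 + 23247} = \frac{1}{23548}$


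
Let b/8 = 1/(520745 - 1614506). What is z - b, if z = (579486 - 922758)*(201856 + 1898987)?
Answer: -788777315277611248/1093761 ≈ -7.2116e+11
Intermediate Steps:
b = -8/1093761 (b = 8/(520745 - 1614506) = 8/(-1093761) = 8*(-1/1093761) = -8/1093761 ≈ -7.3142e-6)
z = -721160578296 (z = -343272*2100843 = -721160578296)
z - b = -721160578296 - 1*(-8/1093761) = -721160578296 + 8/1093761 = -788777315277611248/1093761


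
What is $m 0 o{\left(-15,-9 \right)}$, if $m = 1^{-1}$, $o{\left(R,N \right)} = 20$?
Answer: $0$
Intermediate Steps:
$m = 1$
$m 0 o{\left(-15,-9 \right)} = 1 \cdot 0 \cdot 20 = 0 \cdot 20 = 0$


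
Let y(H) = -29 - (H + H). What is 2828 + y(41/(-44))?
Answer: 61619/22 ≈ 2800.9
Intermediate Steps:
y(H) = -29 - 2*H
2828 + y(41/(-44)) = 2828 + (-29 - 82/(-44)) = 2828 + (-29 - 82*(-1)/44) = 2828 + (-29 - 2*(-41/44)) = 2828 + (-29 + 41/22) = 2828 - 597/22 = 61619/22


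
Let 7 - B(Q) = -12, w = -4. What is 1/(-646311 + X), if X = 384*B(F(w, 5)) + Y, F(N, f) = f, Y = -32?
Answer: -1/639047 ≈ -1.5648e-6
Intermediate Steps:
B(Q) = 19 (B(Q) = 7 - 1*(-12) = 7 + 12 = 19)
X = 7264 (X = 384*19 - 32 = 7296 - 32 = 7264)
1/(-646311 + X) = 1/(-646311 + 7264) = 1/(-639047) = -1/639047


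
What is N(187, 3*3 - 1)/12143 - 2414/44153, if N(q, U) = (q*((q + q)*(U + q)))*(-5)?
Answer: -3010802514352/536149879 ≈ -5615.6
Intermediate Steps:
N(q, U) = -10*q**2*(U + q) (N(q, U) = (q*((2*q)*(U + q)))*(-5) = (q*(2*q*(U + q)))*(-5) = (2*q**2*(U + q))*(-5) = -10*q**2*(U + q))
N(187, 3*3 - 1)/12143 - 2414/44153 = (10*187**2*(-(3*3 - 1) - 1*187))/12143 - 2414/44153 = (10*34969*(-(9 - 1) - 187))*(1/12143) - 2414*1/44153 = (10*34969*(-1*8 - 187))*(1/12143) - 2414/44153 = (10*34969*(-8 - 187))*(1/12143) - 2414/44153 = (10*34969*(-195))*(1/12143) - 2414/44153 = -68189550*1/12143 - 2414/44153 = -68189550/12143 - 2414/44153 = -3010802514352/536149879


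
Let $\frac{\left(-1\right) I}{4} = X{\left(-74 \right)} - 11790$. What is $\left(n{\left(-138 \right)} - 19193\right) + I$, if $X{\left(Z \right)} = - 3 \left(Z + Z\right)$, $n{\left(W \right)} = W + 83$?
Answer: $26136$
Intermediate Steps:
$n{\left(W \right)} = 83 + W$
$X{\left(Z \right)} = - 6 Z$ ($X{\left(Z \right)} = - 3 \cdot 2 Z = - 6 Z$)
$I = 45384$ ($I = - 4 \left(\left(-6\right) \left(-74\right) - 11790\right) = - 4 \left(444 - 11790\right) = \left(-4\right) \left(-11346\right) = 45384$)
$\left(n{\left(-138 \right)} - 19193\right) + I = \left(\left(83 - 138\right) - 19193\right) + 45384 = \left(-55 - 19193\right) + 45384 = -19248 + 45384 = 26136$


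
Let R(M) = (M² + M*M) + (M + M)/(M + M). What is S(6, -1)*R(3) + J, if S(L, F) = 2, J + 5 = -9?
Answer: 24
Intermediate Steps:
J = -14 (J = -5 - 9 = -14)
R(M) = 1 + 2*M² (R(M) = (M² + M²) + (2*M)/((2*M)) = 2*M² + (2*M)*(1/(2*M)) = 2*M² + 1 = 1 + 2*M²)
S(6, -1)*R(3) + J = 2*(1 + 2*3²) - 14 = 2*(1 + 2*9) - 14 = 2*(1 + 18) - 14 = 2*19 - 14 = 38 - 14 = 24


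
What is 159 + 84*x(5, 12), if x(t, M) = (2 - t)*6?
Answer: -1353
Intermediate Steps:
x(t, M) = 12 - 6*t
159 + 84*x(5, 12) = 159 + 84*(12 - 6*5) = 159 + 84*(12 - 30) = 159 + 84*(-18) = 159 - 1512 = -1353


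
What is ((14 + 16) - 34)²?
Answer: 16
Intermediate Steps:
((14 + 16) - 34)² = (30 - 34)² = (-4)² = 16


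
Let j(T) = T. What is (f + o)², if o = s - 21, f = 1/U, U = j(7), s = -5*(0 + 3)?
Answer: 63001/49 ≈ 1285.7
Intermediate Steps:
s = -15 (s = -5*3 = -15)
U = 7
f = ⅐ (f = 1/7 = ⅐ ≈ 0.14286)
o = -36 (o = -15 - 21 = -36)
(f + o)² = (⅐ - 36)² = (-251/7)² = 63001/49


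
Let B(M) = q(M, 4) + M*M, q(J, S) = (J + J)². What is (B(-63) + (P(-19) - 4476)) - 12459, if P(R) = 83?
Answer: 2993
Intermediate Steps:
q(J, S) = 4*J² (q(J, S) = (2*J)² = 4*J²)
B(M) = 5*M² (B(M) = 4*M² + M*M = 4*M² + M² = 5*M²)
(B(-63) + (P(-19) - 4476)) - 12459 = (5*(-63)² + (83 - 4476)) - 12459 = (5*3969 - 4393) - 12459 = (19845 - 4393) - 12459 = 15452 - 12459 = 2993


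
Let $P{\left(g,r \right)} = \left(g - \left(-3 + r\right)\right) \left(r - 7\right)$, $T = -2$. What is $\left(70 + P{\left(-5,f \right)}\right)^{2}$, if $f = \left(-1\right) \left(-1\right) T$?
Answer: $4900$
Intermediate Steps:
$f = -2$ ($f = \left(-1\right) \left(-1\right) \left(-2\right) = 1 \left(-2\right) = -2$)
$P{\left(g,r \right)} = \left(-7 + r\right) \left(3 + g - r\right)$ ($P{\left(g,r \right)} = \left(3 + g - r\right) \left(-7 + r\right) = \left(-7 + r\right) \left(3 + g - r\right)$)
$\left(70 + P{\left(-5,f \right)}\right)^{2} = \left(70 - 0\right)^{2} = \left(70 + 0\right)^{2} = 70^{2} = 4900$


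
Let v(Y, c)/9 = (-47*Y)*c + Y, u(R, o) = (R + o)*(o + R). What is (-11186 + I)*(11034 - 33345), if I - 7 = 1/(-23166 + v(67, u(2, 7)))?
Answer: 64243232784823/257576 ≈ 2.4941e+8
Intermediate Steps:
u(R, o) = (R + o)**2 (u(R, o) = (R + o)*(R + o) = (R + o)**2)
v(Y, c) = 9*Y - 423*Y*c (v(Y, c) = 9*((-47*Y)*c + Y) = 9*(-47*Y*c + Y) = 9*(Y - 47*Y*c) = 9*Y - 423*Y*c)
I = 16227287/2318184 (I = 7 + 1/(-23166 + 9*67*(1 - 47*(2 + 7)**2)) = 7 + 1/(-23166 + 9*67*(1 - 47*9**2)) = 7 + 1/(-23166 + 9*67*(1 - 47*81)) = 7 + 1/(-23166 + 9*67*(1 - 3807)) = 7 + 1/(-23166 + 9*67*(-3806)) = 7 + 1/(-23166 - 2295018) = 7 + 1/(-2318184) = 7 - 1/2318184 = 16227287/2318184 ≈ 7.0000)
(-11186 + I)*(11034 - 33345) = (-11186 + 16227287/2318184)*(11034 - 33345) = -25914978937/2318184*(-22311) = 64243232784823/257576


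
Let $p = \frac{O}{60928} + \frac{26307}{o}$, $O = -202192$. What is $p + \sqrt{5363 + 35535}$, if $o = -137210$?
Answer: $- \frac{917049913}{261247840} + 143 \sqrt{2} \approx 198.72$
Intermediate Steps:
$p = - \frac{917049913}{261247840}$ ($p = - \frac{202192}{60928} + \frac{26307}{-137210} = \left(-202192\right) \frac{1}{60928} + 26307 \left(- \frac{1}{137210}\right) = - \frac{12637}{3808} - \frac{26307}{137210} = - \frac{917049913}{261247840} \approx -3.5103$)
$p + \sqrt{5363 + 35535} = - \frac{917049913}{261247840} + \sqrt{5363 + 35535} = - \frac{917049913}{261247840} + \sqrt{40898} = - \frac{917049913}{261247840} + 143 \sqrt{2}$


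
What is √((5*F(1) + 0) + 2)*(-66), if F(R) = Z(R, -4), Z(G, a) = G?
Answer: -66*√7 ≈ -174.62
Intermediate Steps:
F(R) = R
√((5*F(1) + 0) + 2)*(-66) = √((5*1 + 0) + 2)*(-66) = √((5 + 0) + 2)*(-66) = √(5 + 2)*(-66) = √7*(-66) = -66*√7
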